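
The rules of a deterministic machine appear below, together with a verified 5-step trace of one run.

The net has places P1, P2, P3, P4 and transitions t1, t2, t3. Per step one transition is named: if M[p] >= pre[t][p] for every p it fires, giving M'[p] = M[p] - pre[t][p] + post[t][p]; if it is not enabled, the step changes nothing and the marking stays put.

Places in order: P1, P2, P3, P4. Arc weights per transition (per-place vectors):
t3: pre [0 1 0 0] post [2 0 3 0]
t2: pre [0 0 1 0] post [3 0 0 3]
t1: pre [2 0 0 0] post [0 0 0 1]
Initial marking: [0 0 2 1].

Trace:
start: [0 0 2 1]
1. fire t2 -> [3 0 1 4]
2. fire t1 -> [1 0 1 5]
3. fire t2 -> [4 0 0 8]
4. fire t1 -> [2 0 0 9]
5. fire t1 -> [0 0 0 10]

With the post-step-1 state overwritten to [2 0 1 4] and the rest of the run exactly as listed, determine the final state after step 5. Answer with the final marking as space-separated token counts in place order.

state after step 1 := [2 0 1 4]
2. fire t1 -> [0 0 1 5]
3. fire t2 -> [3 0 0 8]
4. fire t1 -> [1 0 0 9]
5. fire t1 -> [1 0 0 9]

1 0 0 9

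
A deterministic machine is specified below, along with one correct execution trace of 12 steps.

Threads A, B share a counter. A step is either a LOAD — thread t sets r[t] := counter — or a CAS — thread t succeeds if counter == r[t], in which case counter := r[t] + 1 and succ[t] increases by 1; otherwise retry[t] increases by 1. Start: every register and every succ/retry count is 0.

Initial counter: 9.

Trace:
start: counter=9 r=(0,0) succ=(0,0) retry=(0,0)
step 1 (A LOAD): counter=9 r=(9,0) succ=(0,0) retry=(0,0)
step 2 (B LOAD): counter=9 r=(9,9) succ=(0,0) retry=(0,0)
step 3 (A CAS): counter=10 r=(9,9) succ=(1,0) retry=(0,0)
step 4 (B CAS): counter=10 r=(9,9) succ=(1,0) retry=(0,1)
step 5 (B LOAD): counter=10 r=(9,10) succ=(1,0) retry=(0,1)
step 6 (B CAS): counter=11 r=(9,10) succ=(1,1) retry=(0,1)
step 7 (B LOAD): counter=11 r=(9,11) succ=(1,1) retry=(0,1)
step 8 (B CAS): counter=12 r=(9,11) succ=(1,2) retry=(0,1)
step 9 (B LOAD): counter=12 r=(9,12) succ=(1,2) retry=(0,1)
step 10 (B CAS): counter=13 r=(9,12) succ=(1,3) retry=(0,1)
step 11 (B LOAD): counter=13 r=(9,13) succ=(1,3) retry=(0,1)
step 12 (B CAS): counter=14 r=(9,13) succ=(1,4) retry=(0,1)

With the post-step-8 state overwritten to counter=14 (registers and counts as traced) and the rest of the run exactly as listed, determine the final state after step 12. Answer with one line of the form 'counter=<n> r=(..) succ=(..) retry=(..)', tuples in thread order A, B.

state after step 8 := counter=14 r=(9,11) succ=(1,2) retry=(0,1)
step 9 (B LOAD): counter=14 r=(9,14) succ=(1,2) retry=(0,1)
step 10 (B CAS): counter=15 r=(9,14) succ=(1,3) retry=(0,1)
step 11 (B LOAD): counter=15 r=(9,15) succ=(1,3) retry=(0,1)
step 12 (B CAS): counter=16 r=(9,15) succ=(1,4) retry=(0,1)

counter=16 r=(9,15) succ=(1,4) retry=(0,1)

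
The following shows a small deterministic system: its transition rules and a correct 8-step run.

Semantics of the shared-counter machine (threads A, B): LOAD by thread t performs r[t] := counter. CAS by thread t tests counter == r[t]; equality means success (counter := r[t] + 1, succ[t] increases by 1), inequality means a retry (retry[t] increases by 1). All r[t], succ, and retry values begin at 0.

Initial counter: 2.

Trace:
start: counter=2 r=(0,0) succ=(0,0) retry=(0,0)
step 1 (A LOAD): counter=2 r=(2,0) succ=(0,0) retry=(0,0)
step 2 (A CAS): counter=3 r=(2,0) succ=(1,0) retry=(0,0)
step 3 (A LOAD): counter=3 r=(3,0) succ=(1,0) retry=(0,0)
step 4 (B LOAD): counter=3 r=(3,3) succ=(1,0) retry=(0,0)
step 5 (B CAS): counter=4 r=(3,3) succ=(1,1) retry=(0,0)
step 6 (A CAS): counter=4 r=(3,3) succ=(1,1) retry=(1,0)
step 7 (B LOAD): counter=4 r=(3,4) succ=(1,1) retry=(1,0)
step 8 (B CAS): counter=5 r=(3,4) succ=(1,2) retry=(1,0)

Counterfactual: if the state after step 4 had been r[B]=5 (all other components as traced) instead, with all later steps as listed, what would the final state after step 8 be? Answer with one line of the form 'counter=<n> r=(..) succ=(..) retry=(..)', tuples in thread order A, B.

state after step 4 := counter=3 r=(3,5) succ=(1,0) retry=(0,0)
step 5 (B CAS): counter=3 r=(3,5) succ=(1,0) retry=(0,1)
step 6 (A CAS): counter=4 r=(3,5) succ=(2,0) retry=(0,1)
step 7 (B LOAD): counter=4 r=(3,4) succ=(2,0) retry=(0,1)
step 8 (B CAS): counter=5 r=(3,4) succ=(2,1) retry=(0,1)

counter=5 r=(3,4) succ=(2,1) retry=(0,1)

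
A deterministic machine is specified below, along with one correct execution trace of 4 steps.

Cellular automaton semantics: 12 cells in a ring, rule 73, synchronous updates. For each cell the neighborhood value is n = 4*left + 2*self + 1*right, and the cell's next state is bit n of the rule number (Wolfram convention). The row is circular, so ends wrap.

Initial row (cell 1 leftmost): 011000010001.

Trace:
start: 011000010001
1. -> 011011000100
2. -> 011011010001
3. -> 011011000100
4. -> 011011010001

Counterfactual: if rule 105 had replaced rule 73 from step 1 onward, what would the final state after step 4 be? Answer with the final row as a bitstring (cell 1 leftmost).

011001100110

(re-executing steps 1..4 under rule 105; state before step 1: 011000010001)
1. -> 111011000100
2. -> 101111010000
3. -> 011001100110
4. -> 011001100110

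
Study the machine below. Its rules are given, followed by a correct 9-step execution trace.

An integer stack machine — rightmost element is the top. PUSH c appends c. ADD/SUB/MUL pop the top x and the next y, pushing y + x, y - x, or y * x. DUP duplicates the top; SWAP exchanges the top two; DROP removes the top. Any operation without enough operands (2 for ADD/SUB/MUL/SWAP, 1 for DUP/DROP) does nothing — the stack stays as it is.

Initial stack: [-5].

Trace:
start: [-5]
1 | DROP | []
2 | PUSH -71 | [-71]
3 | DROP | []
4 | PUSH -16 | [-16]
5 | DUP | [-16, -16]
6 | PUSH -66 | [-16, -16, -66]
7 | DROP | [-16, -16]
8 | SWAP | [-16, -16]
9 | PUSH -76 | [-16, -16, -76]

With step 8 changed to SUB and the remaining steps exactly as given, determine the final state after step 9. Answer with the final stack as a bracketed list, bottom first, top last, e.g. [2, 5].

[0, -76]

(re-executing from step 8 with the substitution; state before step 8: [-16, -16])
8 | SUB | [0]
9 | PUSH -76 | [0, -76]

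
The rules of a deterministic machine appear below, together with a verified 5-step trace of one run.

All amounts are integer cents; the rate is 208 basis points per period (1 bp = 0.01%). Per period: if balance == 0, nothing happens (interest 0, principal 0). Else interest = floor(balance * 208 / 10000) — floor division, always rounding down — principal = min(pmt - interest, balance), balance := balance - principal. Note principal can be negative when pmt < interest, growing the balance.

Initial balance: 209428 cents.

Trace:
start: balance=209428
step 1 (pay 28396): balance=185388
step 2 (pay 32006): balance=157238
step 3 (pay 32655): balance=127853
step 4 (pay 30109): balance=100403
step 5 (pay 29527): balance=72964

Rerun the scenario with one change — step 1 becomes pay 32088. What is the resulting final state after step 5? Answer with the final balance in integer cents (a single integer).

68955

(re-executing from step 1 with the substitution; state before step 1: balance=209428)
step 1 (pay 32088): balance=181696
step 2 (pay 32006): balance=153469
step 3 (pay 32655): balance=124006
step 4 (pay 30109): balance=96476
step 5 (pay 29527): balance=68955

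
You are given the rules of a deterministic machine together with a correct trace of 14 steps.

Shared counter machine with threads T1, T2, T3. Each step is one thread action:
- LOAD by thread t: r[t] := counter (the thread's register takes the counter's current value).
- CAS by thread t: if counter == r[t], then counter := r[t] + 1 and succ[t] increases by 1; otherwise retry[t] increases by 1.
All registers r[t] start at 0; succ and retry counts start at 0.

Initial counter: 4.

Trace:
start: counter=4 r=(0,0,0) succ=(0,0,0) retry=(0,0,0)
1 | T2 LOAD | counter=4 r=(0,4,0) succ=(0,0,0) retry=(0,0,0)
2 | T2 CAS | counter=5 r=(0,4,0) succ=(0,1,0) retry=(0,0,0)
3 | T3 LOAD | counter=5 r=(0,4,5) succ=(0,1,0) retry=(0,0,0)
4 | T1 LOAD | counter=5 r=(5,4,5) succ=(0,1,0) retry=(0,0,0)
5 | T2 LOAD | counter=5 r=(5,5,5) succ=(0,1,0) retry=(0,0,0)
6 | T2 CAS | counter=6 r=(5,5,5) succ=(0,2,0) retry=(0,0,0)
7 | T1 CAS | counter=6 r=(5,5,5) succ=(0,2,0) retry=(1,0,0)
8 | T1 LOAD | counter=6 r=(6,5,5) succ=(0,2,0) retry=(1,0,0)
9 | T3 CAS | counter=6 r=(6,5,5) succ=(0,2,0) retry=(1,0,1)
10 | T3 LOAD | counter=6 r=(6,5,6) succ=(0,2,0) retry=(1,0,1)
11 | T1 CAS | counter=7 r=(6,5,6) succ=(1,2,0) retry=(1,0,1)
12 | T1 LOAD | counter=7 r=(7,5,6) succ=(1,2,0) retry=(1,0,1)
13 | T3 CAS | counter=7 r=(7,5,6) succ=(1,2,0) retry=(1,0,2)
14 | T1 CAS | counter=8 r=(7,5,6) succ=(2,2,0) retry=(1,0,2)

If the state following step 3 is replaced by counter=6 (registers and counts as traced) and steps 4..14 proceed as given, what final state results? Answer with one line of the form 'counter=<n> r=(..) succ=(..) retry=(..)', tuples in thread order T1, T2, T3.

counter=9 r=(8,6,7) succ=(2,2,0) retry=(1,0,2)

state after step 3 := counter=6 r=(0,4,5) succ=(0,1,0) retry=(0,0,0)
4 | T1 LOAD | counter=6 r=(6,4,5) succ=(0,1,0) retry=(0,0,0)
5 | T2 LOAD | counter=6 r=(6,6,5) succ=(0,1,0) retry=(0,0,0)
6 | T2 CAS | counter=7 r=(6,6,5) succ=(0,2,0) retry=(0,0,0)
7 | T1 CAS | counter=7 r=(6,6,5) succ=(0,2,0) retry=(1,0,0)
8 | T1 LOAD | counter=7 r=(7,6,5) succ=(0,2,0) retry=(1,0,0)
9 | T3 CAS | counter=7 r=(7,6,5) succ=(0,2,0) retry=(1,0,1)
10 | T3 LOAD | counter=7 r=(7,6,7) succ=(0,2,0) retry=(1,0,1)
11 | T1 CAS | counter=8 r=(7,6,7) succ=(1,2,0) retry=(1,0,1)
12 | T1 LOAD | counter=8 r=(8,6,7) succ=(1,2,0) retry=(1,0,1)
13 | T3 CAS | counter=8 r=(8,6,7) succ=(1,2,0) retry=(1,0,2)
14 | T1 CAS | counter=9 r=(8,6,7) succ=(2,2,0) retry=(1,0,2)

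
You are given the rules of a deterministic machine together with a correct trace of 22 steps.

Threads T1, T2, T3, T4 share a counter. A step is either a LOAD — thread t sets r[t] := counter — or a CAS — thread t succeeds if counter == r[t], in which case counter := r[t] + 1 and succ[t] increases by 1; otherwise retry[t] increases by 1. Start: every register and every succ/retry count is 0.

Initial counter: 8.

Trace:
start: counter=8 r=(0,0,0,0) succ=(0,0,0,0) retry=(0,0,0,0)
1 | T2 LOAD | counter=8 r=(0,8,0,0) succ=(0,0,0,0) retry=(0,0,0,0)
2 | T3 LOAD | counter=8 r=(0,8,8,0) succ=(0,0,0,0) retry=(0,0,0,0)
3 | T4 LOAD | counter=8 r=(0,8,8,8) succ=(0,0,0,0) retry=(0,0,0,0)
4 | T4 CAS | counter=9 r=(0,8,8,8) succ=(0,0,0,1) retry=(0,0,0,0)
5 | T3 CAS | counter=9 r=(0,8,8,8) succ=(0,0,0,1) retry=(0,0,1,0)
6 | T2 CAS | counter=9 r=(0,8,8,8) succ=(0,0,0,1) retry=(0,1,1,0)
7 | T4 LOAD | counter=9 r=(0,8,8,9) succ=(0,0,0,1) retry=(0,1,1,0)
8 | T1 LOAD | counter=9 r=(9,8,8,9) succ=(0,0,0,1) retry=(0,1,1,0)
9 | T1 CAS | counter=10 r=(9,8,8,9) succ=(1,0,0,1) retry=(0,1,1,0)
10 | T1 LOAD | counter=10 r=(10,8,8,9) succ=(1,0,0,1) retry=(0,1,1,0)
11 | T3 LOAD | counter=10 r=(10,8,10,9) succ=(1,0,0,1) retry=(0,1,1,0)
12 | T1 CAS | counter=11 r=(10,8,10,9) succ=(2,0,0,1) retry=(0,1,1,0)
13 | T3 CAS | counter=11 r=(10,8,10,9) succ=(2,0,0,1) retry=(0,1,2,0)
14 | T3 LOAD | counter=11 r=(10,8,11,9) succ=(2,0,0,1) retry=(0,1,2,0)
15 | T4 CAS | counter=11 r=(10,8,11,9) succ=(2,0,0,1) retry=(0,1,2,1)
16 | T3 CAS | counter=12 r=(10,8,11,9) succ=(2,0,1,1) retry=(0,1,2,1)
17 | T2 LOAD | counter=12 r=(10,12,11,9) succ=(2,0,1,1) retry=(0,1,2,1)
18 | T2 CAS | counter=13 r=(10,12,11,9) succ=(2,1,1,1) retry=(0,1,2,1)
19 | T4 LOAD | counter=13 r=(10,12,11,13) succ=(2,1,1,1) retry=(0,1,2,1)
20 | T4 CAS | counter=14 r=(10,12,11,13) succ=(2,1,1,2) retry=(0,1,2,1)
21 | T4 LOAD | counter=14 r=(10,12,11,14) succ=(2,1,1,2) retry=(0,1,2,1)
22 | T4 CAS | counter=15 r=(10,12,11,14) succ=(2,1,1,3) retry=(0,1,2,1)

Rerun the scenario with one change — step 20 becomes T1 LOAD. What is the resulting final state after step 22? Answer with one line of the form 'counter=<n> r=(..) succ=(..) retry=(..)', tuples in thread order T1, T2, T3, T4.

(re-executing from step 20 with the substitution; state before step 20: counter=13 r=(10,12,11,13) succ=(2,1,1,1) retry=(0,1,2,1))
20 | T1 LOAD | counter=13 r=(13,12,11,13) succ=(2,1,1,1) retry=(0,1,2,1)
21 | T4 LOAD | counter=13 r=(13,12,11,13) succ=(2,1,1,1) retry=(0,1,2,1)
22 | T4 CAS | counter=14 r=(13,12,11,13) succ=(2,1,1,2) retry=(0,1,2,1)

counter=14 r=(13,12,11,13) succ=(2,1,1,2) retry=(0,1,2,1)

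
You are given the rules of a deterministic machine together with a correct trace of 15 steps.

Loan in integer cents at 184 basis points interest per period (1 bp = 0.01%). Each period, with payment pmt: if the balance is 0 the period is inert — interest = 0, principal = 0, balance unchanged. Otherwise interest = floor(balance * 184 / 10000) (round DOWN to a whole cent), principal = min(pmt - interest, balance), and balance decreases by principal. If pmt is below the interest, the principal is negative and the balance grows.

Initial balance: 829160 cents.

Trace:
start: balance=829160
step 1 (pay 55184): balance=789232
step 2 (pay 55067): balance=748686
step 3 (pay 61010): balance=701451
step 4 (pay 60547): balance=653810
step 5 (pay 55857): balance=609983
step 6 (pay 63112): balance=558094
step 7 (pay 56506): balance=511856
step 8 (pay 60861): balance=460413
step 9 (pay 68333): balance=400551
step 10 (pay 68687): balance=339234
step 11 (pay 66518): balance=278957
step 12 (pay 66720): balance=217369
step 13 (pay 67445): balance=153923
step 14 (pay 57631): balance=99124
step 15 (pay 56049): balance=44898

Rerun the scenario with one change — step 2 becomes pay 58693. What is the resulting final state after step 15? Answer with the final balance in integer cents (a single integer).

(re-executing from step 2 with the substitution; state before step 2: balance=789232)
step 2 (pay 58693): balance=745060
step 3 (pay 61010): balance=697759
step 4 (pay 60547): balance=650050
step 5 (pay 55857): balance=606153
step 6 (pay 63112): balance=554194
step 7 (pay 56506): balance=507885
step 8 (pay 60861): balance=456369
step 9 (pay 68333): balance=396433
step 10 (pay 68687): balance=335040
step 11 (pay 66518): balance=274686
step 12 (pay 66720): balance=213020
step 13 (pay 67445): balance=149494
step 14 (pay 57631): balance=94613
step 15 (pay 56049): balance=40304

40304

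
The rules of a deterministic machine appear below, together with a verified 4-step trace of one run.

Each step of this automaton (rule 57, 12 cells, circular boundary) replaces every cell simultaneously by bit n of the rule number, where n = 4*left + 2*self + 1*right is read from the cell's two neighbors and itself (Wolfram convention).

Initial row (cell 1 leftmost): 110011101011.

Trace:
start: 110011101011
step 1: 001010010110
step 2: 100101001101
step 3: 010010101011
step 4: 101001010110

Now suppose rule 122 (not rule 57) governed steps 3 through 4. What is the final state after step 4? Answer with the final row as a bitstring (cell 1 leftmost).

(re-executing steps 3..4 under rule 122; state before step 3: 100101001101)
step 3: 111010111111
step 4: 001101100000

001101100000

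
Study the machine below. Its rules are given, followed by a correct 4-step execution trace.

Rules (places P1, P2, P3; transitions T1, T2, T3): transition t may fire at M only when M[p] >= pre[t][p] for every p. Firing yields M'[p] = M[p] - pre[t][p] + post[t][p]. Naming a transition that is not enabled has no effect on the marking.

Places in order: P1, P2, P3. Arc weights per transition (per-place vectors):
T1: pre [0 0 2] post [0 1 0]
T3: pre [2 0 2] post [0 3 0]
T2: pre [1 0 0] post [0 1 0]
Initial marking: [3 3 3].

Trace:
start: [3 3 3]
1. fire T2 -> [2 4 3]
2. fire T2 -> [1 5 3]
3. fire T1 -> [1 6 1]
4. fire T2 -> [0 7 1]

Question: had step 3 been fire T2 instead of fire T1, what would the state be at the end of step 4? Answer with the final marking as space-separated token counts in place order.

(re-executing from step 3 with the substitution; state before step 3: [1 5 3])
3. fire T2 -> [0 6 3]
4. fire T2 -> [0 6 3]

0 6 3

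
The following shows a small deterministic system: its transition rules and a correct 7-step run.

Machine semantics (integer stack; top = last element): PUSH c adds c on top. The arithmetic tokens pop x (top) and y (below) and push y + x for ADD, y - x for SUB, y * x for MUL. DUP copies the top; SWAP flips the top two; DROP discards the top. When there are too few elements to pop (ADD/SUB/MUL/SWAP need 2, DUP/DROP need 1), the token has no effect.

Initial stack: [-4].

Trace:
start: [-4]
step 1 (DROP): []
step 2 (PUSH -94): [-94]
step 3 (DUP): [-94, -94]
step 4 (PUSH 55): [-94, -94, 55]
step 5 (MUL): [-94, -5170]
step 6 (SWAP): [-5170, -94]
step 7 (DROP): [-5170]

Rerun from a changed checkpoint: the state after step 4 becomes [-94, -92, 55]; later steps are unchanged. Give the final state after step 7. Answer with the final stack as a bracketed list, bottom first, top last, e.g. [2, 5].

[-5060]

state after step 4 := [-94, -92, 55]
step 5 (MUL): [-94, -5060]
step 6 (SWAP): [-5060, -94]
step 7 (DROP): [-5060]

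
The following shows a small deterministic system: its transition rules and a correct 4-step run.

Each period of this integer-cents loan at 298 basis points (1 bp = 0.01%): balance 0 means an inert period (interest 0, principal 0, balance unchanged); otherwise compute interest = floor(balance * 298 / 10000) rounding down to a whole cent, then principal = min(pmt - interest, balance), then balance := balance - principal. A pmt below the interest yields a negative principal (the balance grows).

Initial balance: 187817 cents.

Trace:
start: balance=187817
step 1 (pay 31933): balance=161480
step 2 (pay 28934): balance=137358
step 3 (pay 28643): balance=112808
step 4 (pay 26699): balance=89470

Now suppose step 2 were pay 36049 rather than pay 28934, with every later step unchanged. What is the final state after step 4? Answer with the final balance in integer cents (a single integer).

81925

(re-executing from step 2 with the substitution; state before step 2: balance=161480)
step 2 (pay 36049): balance=130243
step 3 (pay 28643): balance=105481
step 4 (pay 26699): balance=81925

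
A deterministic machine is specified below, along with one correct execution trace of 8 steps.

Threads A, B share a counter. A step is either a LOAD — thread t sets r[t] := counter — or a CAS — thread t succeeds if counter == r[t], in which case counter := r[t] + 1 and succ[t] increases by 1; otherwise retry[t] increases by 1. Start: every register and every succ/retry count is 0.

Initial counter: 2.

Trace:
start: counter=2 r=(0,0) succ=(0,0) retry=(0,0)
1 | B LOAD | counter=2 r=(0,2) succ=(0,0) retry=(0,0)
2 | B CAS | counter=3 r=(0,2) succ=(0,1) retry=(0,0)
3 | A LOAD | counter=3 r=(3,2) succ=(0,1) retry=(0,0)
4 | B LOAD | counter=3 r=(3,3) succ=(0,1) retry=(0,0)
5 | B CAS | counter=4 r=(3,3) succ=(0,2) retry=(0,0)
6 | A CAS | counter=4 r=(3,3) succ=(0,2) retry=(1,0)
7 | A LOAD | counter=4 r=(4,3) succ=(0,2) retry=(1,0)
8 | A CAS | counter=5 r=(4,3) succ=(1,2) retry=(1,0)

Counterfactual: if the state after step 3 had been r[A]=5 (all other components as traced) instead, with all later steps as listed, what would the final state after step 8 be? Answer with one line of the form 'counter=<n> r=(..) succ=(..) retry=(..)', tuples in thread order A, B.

counter=5 r=(4,3) succ=(1,2) retry=(1,0)

state after step 3 := counter=3 r=(5,2) succ=(0,1) retry=(0,0)
4 | B LOAD | counter=3 r=(5,3) succ=(0,1) retry=(0,0)
5 | B CAS | counter=4 r=(5,3) succ=(0,2) retry=(0,0)
6 | A CAS | counter=4 r=(5,3) succ=(0,2) retry=(1,0)
7 | A LOAD | counter=4 r=(4,3) succ=(0,2) retry=(1,0)
8 | A CAS | counter=5 r=(4,3) succ=(1,2) retry=(1,0)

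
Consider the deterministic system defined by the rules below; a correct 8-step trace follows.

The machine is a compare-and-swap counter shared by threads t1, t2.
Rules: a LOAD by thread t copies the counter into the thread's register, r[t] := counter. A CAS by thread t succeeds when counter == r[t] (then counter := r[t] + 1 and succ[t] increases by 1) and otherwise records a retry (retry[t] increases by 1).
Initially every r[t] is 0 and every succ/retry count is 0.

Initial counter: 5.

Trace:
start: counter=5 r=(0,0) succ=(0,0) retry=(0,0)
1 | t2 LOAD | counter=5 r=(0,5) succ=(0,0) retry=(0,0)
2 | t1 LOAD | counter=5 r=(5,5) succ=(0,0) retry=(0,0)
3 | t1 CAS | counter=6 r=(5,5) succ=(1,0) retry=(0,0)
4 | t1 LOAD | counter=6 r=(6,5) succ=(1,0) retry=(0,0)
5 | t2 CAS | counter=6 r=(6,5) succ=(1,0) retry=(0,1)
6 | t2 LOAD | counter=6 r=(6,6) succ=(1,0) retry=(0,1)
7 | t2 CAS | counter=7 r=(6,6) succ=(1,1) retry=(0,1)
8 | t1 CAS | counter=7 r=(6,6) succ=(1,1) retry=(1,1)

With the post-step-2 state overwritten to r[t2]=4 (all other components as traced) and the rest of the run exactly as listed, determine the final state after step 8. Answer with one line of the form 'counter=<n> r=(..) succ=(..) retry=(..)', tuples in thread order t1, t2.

counter=7 r=(6,6) succ=(1,1) retry=(1,1)

state after step 2 := counter=5 r=(5,4) succ=(0,0) retry=(0,0)
3 | t1 CAS | counter=6 r=(5,4) succ=(1,0) retry=(0,0)
4 | t1 LOAD | counter=6 r=(6,4) succ=(1,0) retry=(0,0)
5 | t2 CAS | counter=6 r=(6,4) succ=(1,0) retry=(0,1)
6 | t2 LOAD | counter=6 r=(6,6) succ=(1,0) retry=(0,1)
7 | t2 CAS | counter=7 r=(6,6) succ=(1,1) retry=(0,1)
8 | t1 CAS | counter=7 r=(6,6) succ=(1,1) retry=(1,1)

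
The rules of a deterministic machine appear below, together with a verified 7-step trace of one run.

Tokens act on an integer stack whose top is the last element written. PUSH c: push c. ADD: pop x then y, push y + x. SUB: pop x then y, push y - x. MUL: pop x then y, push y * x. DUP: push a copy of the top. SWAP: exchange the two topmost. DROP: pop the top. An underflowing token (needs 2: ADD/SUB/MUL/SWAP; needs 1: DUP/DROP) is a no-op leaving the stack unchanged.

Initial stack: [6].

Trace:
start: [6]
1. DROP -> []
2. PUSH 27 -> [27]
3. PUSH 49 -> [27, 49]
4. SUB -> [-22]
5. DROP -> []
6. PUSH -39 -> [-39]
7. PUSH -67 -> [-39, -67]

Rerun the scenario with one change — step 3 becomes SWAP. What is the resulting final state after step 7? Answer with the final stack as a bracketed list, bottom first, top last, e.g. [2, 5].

[-39, -67]

(re-executing from step 3 with the substitution; state before step 3: [27])
3. SWAP -> [27]
4. SUB -> [27]
5. DROP -> []
6. PUSH -39 -> [-39]
7. PUSH -67 -> [-39, -67]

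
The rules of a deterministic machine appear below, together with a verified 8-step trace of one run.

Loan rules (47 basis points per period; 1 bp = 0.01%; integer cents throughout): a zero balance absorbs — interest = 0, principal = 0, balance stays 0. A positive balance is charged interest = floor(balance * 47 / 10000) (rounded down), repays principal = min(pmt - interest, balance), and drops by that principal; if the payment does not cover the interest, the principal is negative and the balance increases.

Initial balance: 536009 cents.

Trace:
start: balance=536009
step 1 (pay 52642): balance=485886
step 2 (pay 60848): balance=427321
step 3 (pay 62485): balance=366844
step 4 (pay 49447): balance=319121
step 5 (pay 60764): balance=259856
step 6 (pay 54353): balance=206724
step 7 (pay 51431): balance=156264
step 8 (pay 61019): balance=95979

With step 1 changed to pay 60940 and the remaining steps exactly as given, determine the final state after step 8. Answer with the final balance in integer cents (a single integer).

87404

(re-executing from step 1 with the substitution; state before step 1: balance=536009)
step 1 (pay 60940): balance=477588
step 2 (pay 60848): balance=418984
step 3 (pay 62485): balance=358468
step 4 (pay 49447): balance=310705
step 5 (pay 60764): balance=251401
step 6 (pay 54353): balance=198229
step 7 (pay 51431): balance=147729
step 8 (pay 61019): balance=87404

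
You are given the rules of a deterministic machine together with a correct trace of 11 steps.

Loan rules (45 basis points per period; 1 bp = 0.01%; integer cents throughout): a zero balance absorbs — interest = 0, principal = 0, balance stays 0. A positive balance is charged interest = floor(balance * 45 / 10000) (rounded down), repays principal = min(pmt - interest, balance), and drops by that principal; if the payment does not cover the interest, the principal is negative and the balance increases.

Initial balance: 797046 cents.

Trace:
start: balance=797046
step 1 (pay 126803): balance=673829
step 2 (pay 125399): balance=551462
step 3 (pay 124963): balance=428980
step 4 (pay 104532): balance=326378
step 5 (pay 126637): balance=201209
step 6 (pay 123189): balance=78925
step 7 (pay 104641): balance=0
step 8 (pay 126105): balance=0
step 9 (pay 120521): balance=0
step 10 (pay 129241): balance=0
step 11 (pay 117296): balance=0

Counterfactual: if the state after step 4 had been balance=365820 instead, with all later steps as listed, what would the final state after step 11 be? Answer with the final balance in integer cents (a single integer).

0

state after step 4 := balance=365820
step 5 (pay 126637): balance=240829
step 6 (pay 123189): balance=118723
step 7 (pay 104641): balance=14616
step 8 (pay 126105): balance=0
step 9 (pay 120521): balance=0
step 10 (pay 129241): balance=0
step 11 (pay 117296): balance=0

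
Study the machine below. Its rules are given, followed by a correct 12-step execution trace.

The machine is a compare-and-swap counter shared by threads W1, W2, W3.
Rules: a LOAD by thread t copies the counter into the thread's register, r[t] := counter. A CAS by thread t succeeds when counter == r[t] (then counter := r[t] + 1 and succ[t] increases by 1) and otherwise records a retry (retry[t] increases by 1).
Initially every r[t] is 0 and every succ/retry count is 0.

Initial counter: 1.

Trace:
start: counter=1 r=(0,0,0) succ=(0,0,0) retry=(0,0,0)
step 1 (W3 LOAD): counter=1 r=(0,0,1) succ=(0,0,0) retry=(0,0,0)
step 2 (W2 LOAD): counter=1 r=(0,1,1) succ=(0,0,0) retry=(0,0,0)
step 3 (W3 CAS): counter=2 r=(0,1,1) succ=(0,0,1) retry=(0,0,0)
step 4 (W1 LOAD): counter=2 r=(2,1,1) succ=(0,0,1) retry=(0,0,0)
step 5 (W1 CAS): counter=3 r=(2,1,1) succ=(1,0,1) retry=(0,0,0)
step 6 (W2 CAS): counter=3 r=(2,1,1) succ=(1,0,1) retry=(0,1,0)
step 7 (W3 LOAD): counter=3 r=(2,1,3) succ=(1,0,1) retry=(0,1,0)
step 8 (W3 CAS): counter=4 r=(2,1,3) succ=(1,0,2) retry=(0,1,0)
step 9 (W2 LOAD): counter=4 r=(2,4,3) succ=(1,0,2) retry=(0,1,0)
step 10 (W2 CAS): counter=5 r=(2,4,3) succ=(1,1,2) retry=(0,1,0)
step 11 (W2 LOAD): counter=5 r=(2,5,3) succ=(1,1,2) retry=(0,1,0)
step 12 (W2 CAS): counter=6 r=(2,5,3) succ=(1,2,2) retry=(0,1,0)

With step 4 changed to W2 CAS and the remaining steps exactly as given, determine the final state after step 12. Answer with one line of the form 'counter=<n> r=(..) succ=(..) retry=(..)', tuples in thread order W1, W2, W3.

(re-executing from step 4 with the substitution; state before step 4: counter=2 r=(0,1,1) succ=(0,0,1) retry=(0,0,0))
step 4 (W2 CAS): counter=2 r=(0,1,1) succ=(0,0,1) retry=(0,1,0)
step 5 (W1 CAS): counter=2 r=(0,1,1) succ=(0,0,1) retry=(1,1,0)
step 6 (W2 CAS): counter=2 r=(0,1,1) succ=(0,0,1) retry=(1,2,0)
step 7 (W3 LOAD): counter=2 r=(0,1,2) succ=(0,0,1) retry=(1,2,0)
step 8 (W3 CAS): counter=3 r=(0,1,2) succ=(0,0,2) retry=(1,2,0)
step 9 (W2 LOAD): counter=3 r=(0,3,2) succ=(0,0,2) retry=(1,2,0)
step 10 (W2 CAS): counter=4 r=(0,3,2) succ=(0,1,2) retry=(1,2,0)
step 11 (W2 LOAD): counter=4 r=(0,4,2) succ=(0,1,2) retry=(1,2,0)
step 12 (W2 CAS): counter=5 r=(0,4,2) succ=(0,2,2) retry=(1,2,0)

counter=5 r=(0,4,2) succ=(0,2,2) retry=(1,2,0)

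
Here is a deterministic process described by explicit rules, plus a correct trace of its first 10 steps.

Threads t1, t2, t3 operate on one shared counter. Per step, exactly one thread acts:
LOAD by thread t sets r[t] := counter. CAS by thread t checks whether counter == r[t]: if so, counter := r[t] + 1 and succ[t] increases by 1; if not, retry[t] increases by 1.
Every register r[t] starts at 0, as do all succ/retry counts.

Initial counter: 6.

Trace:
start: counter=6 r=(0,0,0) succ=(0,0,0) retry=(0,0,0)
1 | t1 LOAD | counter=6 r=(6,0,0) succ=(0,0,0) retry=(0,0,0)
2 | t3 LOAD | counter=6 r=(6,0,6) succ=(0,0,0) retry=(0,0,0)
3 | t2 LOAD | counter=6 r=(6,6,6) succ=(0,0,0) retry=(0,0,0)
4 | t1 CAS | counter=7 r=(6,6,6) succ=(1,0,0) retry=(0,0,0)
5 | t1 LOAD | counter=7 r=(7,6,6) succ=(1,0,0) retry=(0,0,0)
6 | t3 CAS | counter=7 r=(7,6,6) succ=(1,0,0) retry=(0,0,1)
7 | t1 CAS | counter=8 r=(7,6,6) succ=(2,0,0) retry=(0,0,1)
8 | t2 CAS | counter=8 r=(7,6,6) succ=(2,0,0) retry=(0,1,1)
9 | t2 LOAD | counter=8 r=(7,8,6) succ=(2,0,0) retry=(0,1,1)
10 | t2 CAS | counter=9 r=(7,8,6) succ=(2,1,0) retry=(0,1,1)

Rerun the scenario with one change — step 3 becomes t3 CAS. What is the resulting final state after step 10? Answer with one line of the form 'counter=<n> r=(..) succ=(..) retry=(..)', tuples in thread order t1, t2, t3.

counter=9 r=(7,8,6) succ=(1,1,1) retry=(1,1,1)

(re-executing from step 3 with the substitution; state before step 3: counter=6 r=(6,0,6) succ=(0,0,0) retry=(0,0,0))
3 | t3 CAS | counter=7 r=(6,0,6) succ=(0,0,1) retry=(0,0,0)
4 | t1 CAS | counter=7 r=(6,0,6) succ=(0,0,1) retry=(1,0,0)
5 | t1 LOAD | counter=7 r=(7,0,6) succ=(0,0,1) retry=(1,0,0)
6 | t3 CAS | counter=7 r=(7,0,6) succ=(0,0,1) retry=(1,0,1)
7 | t1 CAS | counter=8 r=(7,0,6) succ=(1,0,1) retry=(1,0,1)
8 | t2 CAS | counter=8 r=(7,0,6) succ=(1,0,1) retry=(1,1,1)
9 | t2 LOAD | counter=8 r=(7,8,6) succ=(1,0,1) retry=(1,1,1)
10 | t2 CAS | counter=9 r=(7,8,6) succ=(1,1,1) retry=(1,1,1)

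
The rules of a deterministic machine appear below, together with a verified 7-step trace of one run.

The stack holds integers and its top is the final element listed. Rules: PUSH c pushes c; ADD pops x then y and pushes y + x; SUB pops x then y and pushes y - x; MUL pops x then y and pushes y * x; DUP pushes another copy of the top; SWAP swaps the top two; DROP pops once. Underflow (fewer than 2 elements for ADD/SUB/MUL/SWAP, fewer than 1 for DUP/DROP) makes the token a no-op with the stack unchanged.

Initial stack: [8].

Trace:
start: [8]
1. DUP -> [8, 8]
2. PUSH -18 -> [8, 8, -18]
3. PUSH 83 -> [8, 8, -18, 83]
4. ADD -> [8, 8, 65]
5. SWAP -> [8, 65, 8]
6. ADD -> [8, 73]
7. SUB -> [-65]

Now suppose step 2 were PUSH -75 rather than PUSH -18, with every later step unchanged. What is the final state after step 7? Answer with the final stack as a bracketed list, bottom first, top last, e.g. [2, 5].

(re-executing from step 2 with the substitution; state before step 2: [8, 8])
2. PUSH -75 -> [8, 8, -75]
3. PUSH 83 -> [8, 8, -75, 83]
4. ADD -> [8, 8, 8]
5. SWAP -> [8, 8, 8]
6. ADD -> [8, 16]
7. SUB -> [-8]

[-8]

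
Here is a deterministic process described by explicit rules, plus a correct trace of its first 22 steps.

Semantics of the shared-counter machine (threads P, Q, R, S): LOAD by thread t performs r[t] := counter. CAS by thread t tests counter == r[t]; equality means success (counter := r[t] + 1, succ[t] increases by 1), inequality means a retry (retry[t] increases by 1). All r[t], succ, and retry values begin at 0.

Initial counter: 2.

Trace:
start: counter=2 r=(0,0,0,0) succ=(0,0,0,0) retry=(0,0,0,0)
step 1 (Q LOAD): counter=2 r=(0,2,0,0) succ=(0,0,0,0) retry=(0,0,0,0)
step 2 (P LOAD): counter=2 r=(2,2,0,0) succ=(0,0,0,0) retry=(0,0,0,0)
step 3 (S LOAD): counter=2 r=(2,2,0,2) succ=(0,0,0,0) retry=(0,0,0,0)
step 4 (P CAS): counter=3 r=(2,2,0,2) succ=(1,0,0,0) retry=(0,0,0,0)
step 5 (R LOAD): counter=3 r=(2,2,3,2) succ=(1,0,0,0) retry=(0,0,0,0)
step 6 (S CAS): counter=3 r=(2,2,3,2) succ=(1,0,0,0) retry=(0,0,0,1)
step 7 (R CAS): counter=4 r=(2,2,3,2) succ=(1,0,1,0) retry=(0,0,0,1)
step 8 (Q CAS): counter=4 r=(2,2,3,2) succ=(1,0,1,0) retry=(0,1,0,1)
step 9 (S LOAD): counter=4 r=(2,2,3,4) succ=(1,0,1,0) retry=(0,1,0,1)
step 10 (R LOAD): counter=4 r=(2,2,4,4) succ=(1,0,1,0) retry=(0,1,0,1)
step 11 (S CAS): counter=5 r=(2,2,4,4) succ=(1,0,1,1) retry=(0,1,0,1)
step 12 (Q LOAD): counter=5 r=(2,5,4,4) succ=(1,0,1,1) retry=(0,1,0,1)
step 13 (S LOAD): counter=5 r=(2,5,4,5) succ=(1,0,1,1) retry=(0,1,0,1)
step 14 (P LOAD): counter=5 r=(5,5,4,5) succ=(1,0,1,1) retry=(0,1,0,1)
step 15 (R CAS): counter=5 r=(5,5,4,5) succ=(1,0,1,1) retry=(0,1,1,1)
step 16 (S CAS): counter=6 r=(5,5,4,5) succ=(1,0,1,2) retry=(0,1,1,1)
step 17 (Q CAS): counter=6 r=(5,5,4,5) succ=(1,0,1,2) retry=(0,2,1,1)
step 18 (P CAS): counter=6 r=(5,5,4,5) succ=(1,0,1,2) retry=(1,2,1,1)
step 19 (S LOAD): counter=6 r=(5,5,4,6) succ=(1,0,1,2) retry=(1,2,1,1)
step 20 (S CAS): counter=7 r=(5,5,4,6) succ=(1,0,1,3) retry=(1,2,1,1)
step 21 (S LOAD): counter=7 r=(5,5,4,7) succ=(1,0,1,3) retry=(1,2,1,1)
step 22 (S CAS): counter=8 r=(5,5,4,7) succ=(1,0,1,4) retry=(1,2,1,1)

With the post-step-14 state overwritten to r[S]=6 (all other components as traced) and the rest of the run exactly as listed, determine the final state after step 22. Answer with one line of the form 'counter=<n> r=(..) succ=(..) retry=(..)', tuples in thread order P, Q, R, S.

state after step 14 := counter=5 r=(5,5,4,6) succ=(1,0,1,1) retry=(0,1,0,1)
step 15 (R CAS): counter=5 r=(5,5,4,6) succ=(1,0,1,1) retry=(0,1,1,1)
step 16 (S CAS): counter=5 r=(5,5,4,6) succ=(1,0,1,1) retry=(0,1,1,2)
step 17 (Q CAS): counter=6 r=(5,5,4,6) succ=(1,1,1,1) retry=(0,1,1,2)
step 18 (P CAS): counter=6 r=(5,5,4,6) succ=(1,1,1,1) retry=(1,1,1,2)
step 19 (S LOAD): counter=6 r=(5,5,4,6) succ=(1,1,1,1) retry=(1,1,1,2)
step 20 (S CAS): counter=7 r=(5,5,4,6) succ=(1,1,1,2) retry=(1,1,1,2)
step 21 (S LOAD): counter=7 r=(5,5,4,7) succ=(1,1,1,2) retry=(1,1,1,2)
step 22 (S CAS): counter=8 r=(5,5,4,7) succ=(1,1,1,3) retry=(1,1,1,2)

counter=8 r=(5,5,4,7) succ=(1,1,1,3) retry=(1,1,1,2)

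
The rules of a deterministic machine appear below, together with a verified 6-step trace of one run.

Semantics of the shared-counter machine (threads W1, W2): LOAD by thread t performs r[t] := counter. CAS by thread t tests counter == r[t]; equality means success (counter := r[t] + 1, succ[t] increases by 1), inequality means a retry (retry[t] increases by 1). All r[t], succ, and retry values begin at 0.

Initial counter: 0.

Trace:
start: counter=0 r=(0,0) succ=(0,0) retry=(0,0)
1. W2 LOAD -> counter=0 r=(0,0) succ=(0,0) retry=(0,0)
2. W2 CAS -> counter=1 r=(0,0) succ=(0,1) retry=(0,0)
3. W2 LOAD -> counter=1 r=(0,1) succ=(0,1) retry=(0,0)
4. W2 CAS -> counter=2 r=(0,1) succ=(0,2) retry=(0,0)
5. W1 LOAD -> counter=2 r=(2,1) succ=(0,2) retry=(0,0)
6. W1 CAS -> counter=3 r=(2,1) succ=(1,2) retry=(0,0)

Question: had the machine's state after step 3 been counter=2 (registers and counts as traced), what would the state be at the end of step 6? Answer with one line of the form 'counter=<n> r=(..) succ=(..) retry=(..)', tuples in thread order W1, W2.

counter=3 r=(2,1) succ=(1,1) retry=(0,1)

state after step 3 := counter=2 r=(0,1) succ=(0,1) retry=(0,0)
4. W2 CAS -> counter=2 r=(0,1) succ=(0,1) retry=(0,1)
5. W1 LOAD -> counter=2 r=(2,1) succ=(0,1) retry=(0,1)
6. W1 CAS -> counter=3 r=(2,1) succ=(1,1) retry=(0,1)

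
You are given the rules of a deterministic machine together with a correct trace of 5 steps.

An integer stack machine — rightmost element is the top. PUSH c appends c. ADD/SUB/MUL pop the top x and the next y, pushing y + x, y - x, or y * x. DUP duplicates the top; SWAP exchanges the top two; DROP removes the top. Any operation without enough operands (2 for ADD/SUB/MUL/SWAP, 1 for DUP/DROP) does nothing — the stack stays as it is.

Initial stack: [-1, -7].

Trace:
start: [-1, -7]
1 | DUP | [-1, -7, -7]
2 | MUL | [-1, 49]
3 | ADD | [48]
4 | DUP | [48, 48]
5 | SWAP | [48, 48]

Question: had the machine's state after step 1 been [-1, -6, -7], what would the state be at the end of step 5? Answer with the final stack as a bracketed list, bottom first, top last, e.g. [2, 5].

state after step 1 := [-1, -6, -7]
2 | MUL | [-1, 42]
3 | ADD | [41]
4 | DUP | [41, 41]
5 | SWAP | [41, 41]

[41, 41]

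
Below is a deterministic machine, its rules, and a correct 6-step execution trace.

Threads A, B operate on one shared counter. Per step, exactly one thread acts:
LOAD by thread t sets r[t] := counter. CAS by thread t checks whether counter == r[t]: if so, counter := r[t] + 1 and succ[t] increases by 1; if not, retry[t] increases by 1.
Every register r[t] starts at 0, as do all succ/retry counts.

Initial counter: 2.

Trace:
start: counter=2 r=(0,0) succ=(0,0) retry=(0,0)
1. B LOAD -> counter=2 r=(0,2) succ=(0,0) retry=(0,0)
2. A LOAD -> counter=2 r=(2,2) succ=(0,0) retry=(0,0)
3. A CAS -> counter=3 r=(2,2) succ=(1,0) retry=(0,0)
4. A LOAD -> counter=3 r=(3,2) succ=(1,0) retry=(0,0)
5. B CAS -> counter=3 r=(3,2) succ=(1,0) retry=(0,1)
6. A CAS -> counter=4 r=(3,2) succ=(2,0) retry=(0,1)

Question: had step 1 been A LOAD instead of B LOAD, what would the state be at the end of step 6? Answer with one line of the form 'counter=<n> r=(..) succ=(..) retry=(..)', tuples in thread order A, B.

counter=4 r=(3,0) succ=(2,0) retry=(0,1)

(re-executing from step 1 with the substitution; state before step 1: counter=2 r=(0,0) succ=(0,0) retry=(0,0))
1. A LOAD -> counter=2 r=(2,0) succ=(0,0) retry=(0,0)
2. A LOAD -> counter=2 r=(2,0) succ=(0,0) retry=(0,0)
3. A CAS -> counter=3 r=(2,0) succ=(1,0) retry=(0,0)
4. A LOAD -> counter=3 r=(3,0) succ=(1,0) retry=(0,0)
5. B CAS -> counter=3 r=(3,0) succ=(1,0) retry=(0,1)
6. A CAS -> counter=4 r=(3,0) succ=(2,0) retry=(0,1)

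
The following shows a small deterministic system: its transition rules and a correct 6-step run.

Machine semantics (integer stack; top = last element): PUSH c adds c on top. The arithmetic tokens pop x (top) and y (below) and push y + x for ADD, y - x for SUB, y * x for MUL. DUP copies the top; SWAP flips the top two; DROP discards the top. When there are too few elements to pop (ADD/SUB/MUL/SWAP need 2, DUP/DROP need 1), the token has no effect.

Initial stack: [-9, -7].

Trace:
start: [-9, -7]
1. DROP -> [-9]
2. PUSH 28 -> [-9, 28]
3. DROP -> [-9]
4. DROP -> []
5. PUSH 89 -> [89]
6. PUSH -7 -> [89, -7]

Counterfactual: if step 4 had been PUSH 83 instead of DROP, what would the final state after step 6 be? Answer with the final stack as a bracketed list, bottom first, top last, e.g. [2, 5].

(re-executing from step 4 with the substitution; state before step 4: [-9])
4. PUSH 83 -> [-9, 83]
5. PUSH 89 -> [-9, 83, 89]
6. PUSH -7 -> [-9, 83, 89, -7]

[-9, 83, 89, -7]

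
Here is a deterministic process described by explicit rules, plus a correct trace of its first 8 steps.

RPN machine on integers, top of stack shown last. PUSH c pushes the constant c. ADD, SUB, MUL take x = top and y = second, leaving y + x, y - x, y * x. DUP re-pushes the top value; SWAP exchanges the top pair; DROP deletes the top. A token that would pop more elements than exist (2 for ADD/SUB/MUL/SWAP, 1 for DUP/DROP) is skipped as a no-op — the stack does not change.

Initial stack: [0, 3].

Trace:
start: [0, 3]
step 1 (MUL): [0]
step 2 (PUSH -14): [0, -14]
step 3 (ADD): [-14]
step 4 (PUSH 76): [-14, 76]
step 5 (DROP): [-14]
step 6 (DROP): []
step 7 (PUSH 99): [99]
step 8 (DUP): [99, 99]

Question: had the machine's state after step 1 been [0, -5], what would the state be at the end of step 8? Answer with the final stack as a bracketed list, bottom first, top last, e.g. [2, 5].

[0, 99, 99]

state after step 1 := [0, -5]
step 2 (PUSH -14): [0, -5, -14]
step 3 (ADD): [0, -19]
step 4 (PUSH 76): [0, -19, 76]
step 5 (DROP): [0, -19]
step 6 (DROP): [0]
step 7 (PUSH 99): [0, 99]
step 8 (DUP): [0, 99, 99]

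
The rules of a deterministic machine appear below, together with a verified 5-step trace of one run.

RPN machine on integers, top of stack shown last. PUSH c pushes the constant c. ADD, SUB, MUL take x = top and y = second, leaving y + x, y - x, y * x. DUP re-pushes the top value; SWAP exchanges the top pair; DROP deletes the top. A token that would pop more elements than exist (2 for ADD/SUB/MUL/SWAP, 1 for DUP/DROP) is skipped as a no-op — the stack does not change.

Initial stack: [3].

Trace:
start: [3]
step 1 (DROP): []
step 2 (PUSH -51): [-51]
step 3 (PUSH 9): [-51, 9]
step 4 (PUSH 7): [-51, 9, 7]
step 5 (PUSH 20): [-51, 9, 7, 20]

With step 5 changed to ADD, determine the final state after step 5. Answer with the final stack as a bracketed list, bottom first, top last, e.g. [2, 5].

(re-executing from step 5 with the substitution; state before step 5: [-51, 9, 7])
step 5 (ADD): [-51, 16]

[-51, 16]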